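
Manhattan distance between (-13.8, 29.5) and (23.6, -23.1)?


|(-13.8)-23.6| + |29.5-(-23.1)| = 37.4 + 52.6 = 90

90


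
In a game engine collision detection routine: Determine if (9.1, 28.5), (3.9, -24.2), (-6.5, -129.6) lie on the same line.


Cross product: (3.9-9.1)*((-129.6)-28.5) - ((-24.2)-28.5)*((-6.5)-9.1)
= 0

Yes, collinear


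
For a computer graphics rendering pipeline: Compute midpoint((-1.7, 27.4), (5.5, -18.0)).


M = (((-1.7)+5.5)/2, (27.4+(-18))/2)
= (1.9, 4.7)

(1.9, 4.7)


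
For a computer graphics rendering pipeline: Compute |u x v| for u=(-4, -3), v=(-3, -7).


|u x v| = |(-4)*(-7) - (-3)*(-3)|
= |28 - 9| = 19

19


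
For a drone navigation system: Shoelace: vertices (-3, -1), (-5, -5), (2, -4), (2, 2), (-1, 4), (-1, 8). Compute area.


Shoelace sum: ((-3)*(-5) - (-5)*(-1)) + ((-5)*(-4) - 2*(-5)) + (2*2 - 2*(-4)) + (2*4 - (-1)*2) + ((-1)*8 - (-1)*4) + ((-1)*(-1) - (-3)*8)
= 83
Area = |83|/2 = 41.5

41.5


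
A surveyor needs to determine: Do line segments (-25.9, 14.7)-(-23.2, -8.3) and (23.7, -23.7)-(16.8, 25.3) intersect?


Cross products: d1=2165.44, d2=2191.84, d3=1037.12, d4=1010.72
d1*d2 < 0 and d3*d4 < 0? no

No, they don't intersect


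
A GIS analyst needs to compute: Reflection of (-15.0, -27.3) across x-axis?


Reflection over x-axis: (x,y) -> (x,-y)
(-15, -27.3) -> (-15, 27.3)

(-15, 27.3)


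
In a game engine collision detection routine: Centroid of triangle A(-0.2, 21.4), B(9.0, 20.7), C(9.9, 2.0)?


Centroid = ((x_A+x_B+x_C)/3, (y_A+y_B+y_C)/3)
= (((-0.2)+9+9.9)/3, (21.4+20.7+2)/3)
= (6.2333, 14.7)

(6.2333, 14.7)


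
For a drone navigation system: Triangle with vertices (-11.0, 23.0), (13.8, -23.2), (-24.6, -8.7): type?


Side lengths squared: AB^2=2749.48, BC^2=1684.81, CA^2=1189.85
Sorted: [1189.85, 1684.81, 2749.48]
By sides: Scalene, By angles: Acute

Scalene, Acute


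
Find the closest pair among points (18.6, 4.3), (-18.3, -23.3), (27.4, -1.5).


d(P0,P1) = 46.08, d(P0,P2) = 10.5394, d(P1,P2) = 50.6333
Closest: P0 and P2

Closest pair: (18.6, 4.3) and (27.4, -1.5), distance = 10.5394


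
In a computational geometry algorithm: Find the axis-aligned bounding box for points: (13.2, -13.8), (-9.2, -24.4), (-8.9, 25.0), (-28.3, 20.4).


x range: [-28.3, 13.2]
y range: [-24.4, 25]
Bounding box: (-28.3,-24.4) to (13.2,25)

(-28.3,-24.4) to (13.2,25)


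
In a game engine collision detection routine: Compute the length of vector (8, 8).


|u| = sqrt(8^2 + 8^2) = sqrt(128) = 11.3137

11.3137


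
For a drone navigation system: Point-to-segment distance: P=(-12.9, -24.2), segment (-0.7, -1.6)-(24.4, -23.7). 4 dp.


Project P onto AB: t = 0.1728 (clamped to [0,1])
Closest point on segment: (3.6368, -5.4184)
Distance: 25.0242

25.0242


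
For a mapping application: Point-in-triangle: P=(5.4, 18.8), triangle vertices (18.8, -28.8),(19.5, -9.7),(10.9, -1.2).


Cross products: AB x AP = 289.26, BC x BP = -125.25, CA x CP = 6.2
All same sign? no

No, outside


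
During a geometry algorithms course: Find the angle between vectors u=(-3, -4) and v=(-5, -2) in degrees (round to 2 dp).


u.v = 23, |u| = sqrt(25) = 5, |v| = sqrt(29) = 5.3852
cos(theta) = u.v/(|u||v|) = 23/sqrt(725) = 0.854199
theta = acos(0.854199) = 31.33 degrees

31.33 degrees


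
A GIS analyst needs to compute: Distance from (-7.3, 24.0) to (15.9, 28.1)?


dx=23.2, dy=4.1
d^2 = 23.2^2 + 4.1^2 = 555.05
d = sqrt(555.05) = 23.5595

23.5595


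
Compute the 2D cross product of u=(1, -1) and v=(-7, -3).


u x v = u_x*v_y - u_y*v_x = 1*(-3) - (-1)*(-7)
= (-3) - 7 = -10

-10


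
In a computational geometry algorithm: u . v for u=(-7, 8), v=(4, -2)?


u . v = u_x*v_x + u_y*v_y = (-7)*4 + 8*(-2)
= (-28) + (-16) = -44

-44


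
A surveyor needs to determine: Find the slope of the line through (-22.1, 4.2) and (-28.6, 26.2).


slope = (y2-y1)/(x2-x1) = (26.2-4.2)/((-28.6)-(-22.1)) = 22/(-6.5) = -3.3846

-3.3846


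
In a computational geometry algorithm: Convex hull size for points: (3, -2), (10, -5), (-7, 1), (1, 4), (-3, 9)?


Convex hull vertices (CCW): (-7, 1), (10, -5), (-3, 9)
Count = 3

3


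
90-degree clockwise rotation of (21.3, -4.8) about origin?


90° CW: (x,y) -> (y, -x)
(21.3,-4.8) -> (-4.8, -21.3)

(-4.8, -21.3)


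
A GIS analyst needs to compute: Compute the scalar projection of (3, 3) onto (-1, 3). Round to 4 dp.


u.v = 6, |v| = sqrt(10) = 3.1623
Scalar projection = u.v / |v| = 6 / sqrt(10) = 1.8974

1.8974


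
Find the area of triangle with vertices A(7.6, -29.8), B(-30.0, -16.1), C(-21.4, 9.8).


Area = |x_A(y_B-y_C) + x_B(y_C-y_A) + x_C(y_A-y_B)|/2
= |(-196.84) + (-1188) + 293.18|/2
= 1091.66/2 = 545.83

545.83


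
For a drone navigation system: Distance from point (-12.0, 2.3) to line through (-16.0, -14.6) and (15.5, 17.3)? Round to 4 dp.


|cross product| = 404.75
|line direction| = sqrt(2009.86) = 44.8315
Distance = 404.75/sqrt(2009.86) = 9.0283

9.0283


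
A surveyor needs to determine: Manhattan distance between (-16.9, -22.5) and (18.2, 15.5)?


|(-16.9)-18.2| + |(-22.5)-15.5| = 35.1 + 38 = 73.1

73.1


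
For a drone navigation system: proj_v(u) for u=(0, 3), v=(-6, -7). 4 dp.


u.v = -21, |v| = sqrt(85) = 9.2195
Scalar projection = u.v / |v| = -21 / sqrt(85) = -2.2778

-2.2778


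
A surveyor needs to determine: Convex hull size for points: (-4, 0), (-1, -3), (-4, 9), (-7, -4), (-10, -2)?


Convex hull vertices (CCW): (-10, -2), (-7, -4), (-1, -3), (-4, 9)
Count = 4

4


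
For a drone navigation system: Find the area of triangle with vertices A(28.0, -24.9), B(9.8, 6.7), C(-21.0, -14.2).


Area = |x_A(y_B-y_C) + x_B(y_C-y_A) + x_C(y_A-y_B)|/2
= |585.2 + 104.86 + 663.6|/2
= 1353.66/2 = 676.83

676.83


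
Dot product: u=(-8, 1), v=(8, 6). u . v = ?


u . v = u_x*v_x + u_y*v_y = (-8)*8 + 1*6
= (-64) + 6 = -58

-58


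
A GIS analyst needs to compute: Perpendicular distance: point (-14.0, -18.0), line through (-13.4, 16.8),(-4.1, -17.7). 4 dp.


|cross product| = 344.34
|line direction| = sqrt(1276.74) = 35.7315
Distance = 344.34/sqrt(1276.74) = 9.6369

9.6369


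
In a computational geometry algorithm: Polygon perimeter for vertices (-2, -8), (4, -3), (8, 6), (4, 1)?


Sides: (-2, -8)->(4, -3): sqrt(61) = 7.81025, (4, -3)->(8, 6): sqrt(97) = 9.848858, (8, 6)->(4, 1): sqrt(41) = 6.403124, (4, 1)->(-2, -8): sqrt(117) = 10.816654
Sum = 34.878886
Perimeter = 34.8789

34.8789


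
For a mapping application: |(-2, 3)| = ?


|u| = sqrt((-2)^2 + 3^2) = sqrt(13) = 3.6056

3.6056


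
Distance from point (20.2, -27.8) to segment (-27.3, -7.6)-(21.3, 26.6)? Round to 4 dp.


Project P onto AB: t = 0.4581 (clamped to [0,1])
Closest point on segment: (-5.0386, 8.0654)
Distance: 43.8556

43.8556


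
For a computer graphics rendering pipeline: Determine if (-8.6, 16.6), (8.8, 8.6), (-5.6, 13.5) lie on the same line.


Cross product: (8.8-(-8.6))*(13.5-16.6) - (8.6-16.6)*((-5.6)-(-8.6))
= -29.94

No, not collinear


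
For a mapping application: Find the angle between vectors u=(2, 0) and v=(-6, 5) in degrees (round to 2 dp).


u.v = -12, |u| = sqrt(4) = 2, |v| = sqrt(61) = 7.8102
cos(theta) = u.v/(|u||v|) = -12/sqrt(244) = -0.768221
theta = acos(-0.768221) = 140.19 degrees

140.19 degrees


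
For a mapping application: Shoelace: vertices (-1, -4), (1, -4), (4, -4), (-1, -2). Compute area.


Shoelace sum: ((-1)*(-4) - 1*(-4)) + (1*(-4) - 4*(-4)) + (4*(-2) - (-1)*(-4)) + ((-1)*(-4) - (-1)*(-2))
= 10
Area = |10|/2 = 5

5


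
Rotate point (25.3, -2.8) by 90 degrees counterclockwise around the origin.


90° CCW: (x,y) -> (-y, x)
(25.3,-2.8) -> (2.8, 25.3)

(2.8, 25.3)


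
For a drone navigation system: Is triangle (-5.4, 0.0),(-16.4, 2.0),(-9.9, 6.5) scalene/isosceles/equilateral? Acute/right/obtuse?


Side lengths squared: AB^2=125, BC^2=62.5, CA^2=62.5
Sorted: [62.5, 62.5, 125]
By sides: Isosceles, By angles: Right

Isosceles, Right


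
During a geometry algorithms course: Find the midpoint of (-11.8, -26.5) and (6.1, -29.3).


M = (((-11.8)+6.1)/2, ((-26.5)+(-29.3))/2)
= (-2.85, -27.9)

(-2.85, -27.9)


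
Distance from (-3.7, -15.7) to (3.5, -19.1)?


dx=7.2, dy=-3.4
d^2 = 7.2^2 + (-3.4)^2 = 63.4
d = sqrt(63.4) = 7.9624

7.9624


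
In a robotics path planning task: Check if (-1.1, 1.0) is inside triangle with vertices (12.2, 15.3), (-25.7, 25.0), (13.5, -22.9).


Cross products: AB x AP = 670.98, BC x BP = 237.54, CA x CP = 526.65
All same sign? yes

Yes, inside


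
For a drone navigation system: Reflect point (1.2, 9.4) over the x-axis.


Reflection over x-axis: (x,y) -> (x,-y)
(1.2, 9.4) -> (1.2, -9.4)

(1.2, -9.4)


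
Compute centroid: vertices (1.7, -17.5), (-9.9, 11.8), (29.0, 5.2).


Centroid = ((x_A+x_B+x_C)/3, (y_A+y_B+y_C)/3)
= ((1.7+(-9.9)+29)/3, ((-17.5)+11.8+5.2)/3)
= (6.9333, -0.1667)

(6.9333, -0.1667)


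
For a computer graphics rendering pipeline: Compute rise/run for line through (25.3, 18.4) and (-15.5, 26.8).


slope = (y2-y1)/(x2-x1) = (26.8-18.4)/((-15.5)-25.3) = 8.4/(-40.8) = -0.2059

-0.2059


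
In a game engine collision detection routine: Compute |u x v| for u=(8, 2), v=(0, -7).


|u x v| = |8*(-7) - 2*0|
= |(-56) - 0| = 56

56


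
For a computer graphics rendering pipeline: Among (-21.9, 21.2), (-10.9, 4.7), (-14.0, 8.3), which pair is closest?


d(P0,P1) = 19.8305, d(P0,P2) = 15.1268, d(P1,P2) = 4.7508
Closest: P1 and P2

Closest pair: (-10.9, 4.7) and (-14.0, 8.3), distance = 4.7508


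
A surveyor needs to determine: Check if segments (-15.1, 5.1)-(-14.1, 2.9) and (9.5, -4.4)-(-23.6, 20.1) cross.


Cross products: d1=288.25, d2=336.57, d3=44.62, d4=-3.7
d1*d2 < 0 and d3*d4 < 0? no

No, they don't intersect


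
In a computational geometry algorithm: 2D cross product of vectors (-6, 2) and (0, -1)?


u x v = u_x*v_y - u_y*v_x = (-6)*(-1) - 2*0
= 6 - 0 = 6

6


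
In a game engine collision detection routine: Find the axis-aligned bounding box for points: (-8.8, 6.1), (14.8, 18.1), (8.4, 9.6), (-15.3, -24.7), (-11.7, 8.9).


x range: [-15.3, 14.8]
y range: [-24.7, 18.1]
Bounding box: (-15.3,-24.7) to (14.8,18.1)

(-15.3,-24.7) to (14.8,18.1)


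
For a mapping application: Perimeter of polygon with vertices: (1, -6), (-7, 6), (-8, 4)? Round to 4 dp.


Sides: (1, -6)->(-7, 6): sqrt(208) = 14.422205, (-7, 6)->(-8, 4): sqrt(5) = 2.236068, (-8, 4)->(1, -6): sqrt(181) = 13.453624
Sum = 30.111897
Perimeter = 30.1119

30.1119


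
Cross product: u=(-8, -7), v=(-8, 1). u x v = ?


u x v = u_x*v_y - u_y*v_x = (-8)*1 - (-7)*(-8)
= (-8) - 56 = -64

-64


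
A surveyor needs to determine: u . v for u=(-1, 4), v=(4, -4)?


u . v = u_x*v_x + u_y*v_y = (-1)*4 + 4*(-4)
= (-4) + (-16) = -20

-20


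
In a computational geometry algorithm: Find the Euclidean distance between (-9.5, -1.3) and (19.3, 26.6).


dx=28.8, dy=27.9
d^2 = 28.8^2 + 27.9^2 = 1607.85
d = sqrt(1607.85) = 40.098

40.098


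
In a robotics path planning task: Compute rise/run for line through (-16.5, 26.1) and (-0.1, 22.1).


slope = (y2-y1)/(x2-x1) = (22.1-26.1)/((-0.1)-(-16.5)) = (-4)/16.4 = -0.2439

-0.2439


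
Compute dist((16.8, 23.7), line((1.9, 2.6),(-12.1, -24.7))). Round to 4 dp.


|cross product| = 111.37
|line direction| = sqrt(941.29) = 30.6804
Distance = 111.37/sqrt(941.29) = 3.63

3.63


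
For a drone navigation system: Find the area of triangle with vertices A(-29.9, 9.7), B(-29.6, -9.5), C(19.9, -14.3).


Area = |x_A(y_B-y_C) + x_B(y_C-y_A) + x_C(y_A-y_B)|/2
= |(-143.52) + 710.4 + 382.08|/2
= 948.96/2 = 474.48

474.48


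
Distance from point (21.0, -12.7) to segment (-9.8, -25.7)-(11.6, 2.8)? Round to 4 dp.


Project P onto AB: t = 0.8106 (clamped to [0,1])
Closest point on segment: (7.5466, -2.5982)
Distance: 16.8238

16.8238


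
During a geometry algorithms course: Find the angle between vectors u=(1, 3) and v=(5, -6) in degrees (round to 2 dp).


u.v = -13, |u| = sqrt(10) = 3.1623, |v| = sqrt(61) = 7.8102
cos(theta) = u.v/(|u||v|) = -13/sqrt(610) = -0.526355
theta = acos(-0.526355) = 121.76 degrees

121.76 degrees


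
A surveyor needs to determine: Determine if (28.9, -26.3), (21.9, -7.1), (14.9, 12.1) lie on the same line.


Cross product: (21.9-28.9)*(12.1-(-26.3)) - ((-7.1)-(-26.3))*(14.9-28.9)
= 0

Yes, collinear


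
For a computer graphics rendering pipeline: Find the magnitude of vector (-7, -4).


|u| = sqrt((-7)^2 + (-4)^2) = sqrt(65) = 8.0623

8.0623


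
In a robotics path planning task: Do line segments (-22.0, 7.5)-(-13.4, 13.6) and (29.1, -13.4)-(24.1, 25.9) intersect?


Cross products: d1=1903.73, d2=1535.25, d3=-491.45, d4=-122.97
d1*d2 < 0 and d3*d4 < 0? no

No, they don't intersect


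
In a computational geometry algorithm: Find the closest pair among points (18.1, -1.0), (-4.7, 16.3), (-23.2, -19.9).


d(P0,P1) = 28.6204, d(P0,P2) = 45.4192, d(P1,P2) = 40.6533
Closest: P0 and P1

Closest pair: (18.1, -1.0) and (-4.7, 16.3), distance = 28.6204


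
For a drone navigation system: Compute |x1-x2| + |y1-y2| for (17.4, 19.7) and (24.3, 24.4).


|17.4-24.3| + |19.7-24.4| = 6.9 + 4.7 = 11.6

11.6


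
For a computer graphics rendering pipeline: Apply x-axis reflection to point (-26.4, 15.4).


Reflection over x-axis: (x,y) -> (x,-y)
(-26.4, 15.4) -> (-26.4, -15.4)

(-26.4, -15.4)


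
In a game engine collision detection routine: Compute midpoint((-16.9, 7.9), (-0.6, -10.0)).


M = (((-16.9)+(-0.6))/2, (7.9+(-10))/2)
= (-8.75, -1.05)

(-8.75, -1.05)


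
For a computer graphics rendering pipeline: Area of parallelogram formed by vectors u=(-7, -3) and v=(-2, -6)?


|u x v| = |(-7)*(-6) - (-3)*(-2)|
= |42 - 6| = 36

36


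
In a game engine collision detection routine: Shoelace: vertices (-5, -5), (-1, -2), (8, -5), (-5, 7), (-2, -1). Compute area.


Shoelace sum: ((-5)*(-2) - (-1)*(-5)) + ((-1)*(-5) - 8*(-2)) + (8*7 - (-5)*(-5)) + ((-5)*(-1) - (-2)*7) + ((-2)*(-5) - (-5)*(-1))
= 81
Area = |81|/2 = 40.5

40.5


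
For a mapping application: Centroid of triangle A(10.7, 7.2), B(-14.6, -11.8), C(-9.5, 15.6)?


Centroid = ((x_A+x_B+x_C)/3, (y_A+y_B+y_C)/3)
= ((10.7+(-14.6)+(-9.5))/3, (7.2+(-11.8)+15.6)/3)
= (-4.4667, 3.6667)

(-4.4667, 3.6667)


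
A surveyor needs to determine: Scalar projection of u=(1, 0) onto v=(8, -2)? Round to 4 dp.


u.v = 8, |v| = sqrt(68) = 8.2462
Scalar projection = u.v / |v| = 8 / sqrt(68) = 0.9701

0.9701


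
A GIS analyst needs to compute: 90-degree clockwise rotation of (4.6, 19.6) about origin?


90° CW: (x,y) -> (y, -x)
(4.6,19.6) -> (19.6, -4.6)

(19.6, -4.6)


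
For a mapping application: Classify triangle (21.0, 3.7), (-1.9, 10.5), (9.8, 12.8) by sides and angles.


Side lengths squared: AB^2=570.65, BC^2=142.18, CA^2=208.25
Sorted: [142.18, 208.25, 570.65]
By sides: Scalene, By angles: Obtuse

Scalene, Obtuse


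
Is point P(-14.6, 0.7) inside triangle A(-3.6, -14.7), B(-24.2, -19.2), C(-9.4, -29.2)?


Cross products: AB x AP = -366.74, BC x BP = 390.52, CA x CP = 248.82
All same sign? no

No, outside


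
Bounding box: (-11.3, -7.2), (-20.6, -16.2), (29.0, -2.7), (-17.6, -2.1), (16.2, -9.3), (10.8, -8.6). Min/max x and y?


x range: [-20.6, 29]
y range: [-16.2, -2.1]
Bounding box: (-20.6,-16.2) to (29,-2.1)

(-20.6,-16.2) to (29,-2.1)


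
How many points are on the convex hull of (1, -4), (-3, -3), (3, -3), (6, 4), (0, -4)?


Convex hull vertices (CCW): (-3, -3), (0, -4), (1, -4), (3, -3), (6, 4)
Count = 5

5


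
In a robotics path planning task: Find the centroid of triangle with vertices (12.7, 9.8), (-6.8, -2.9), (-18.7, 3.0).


Centroid = ((x_A+x_B+x_C)/3, (y_A+y_B+y_C)/3)
= ((12.7+(-6.8)+(-18.7))/3, (9.8+(-2.9)+3)/3)
= (-4.2667, 3.3)

(-4.2667, 3.3)


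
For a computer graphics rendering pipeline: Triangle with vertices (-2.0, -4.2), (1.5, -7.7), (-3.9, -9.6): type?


Side lengths squared: AB^2=24.5, BC^2=32.77, CA^2=32.77
Sorted: [24.5, 32.77, 32.77]
By sides: Isosceles, By angles: Acute

Isosceles, Acute


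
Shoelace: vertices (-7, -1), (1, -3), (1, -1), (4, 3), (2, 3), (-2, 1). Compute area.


Shoelace sum: ((-7)*(-3) - 1*(-1)) + (1*(-1) - 1*(-3)) + (1*3 - 4*(-1)) + (4*3 - 2*3) + (2*1 - (-2)*3) + ((-2)*(-1) - (-7)*1)
= 54
Area = |54|/2 = 27

27


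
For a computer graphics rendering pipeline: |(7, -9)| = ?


|u| = sqrt(7^2 + (-9)^2) = sqrt(130) = 11.4018

11.4018


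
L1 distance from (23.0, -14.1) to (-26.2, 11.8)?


|23-(-26.2)| + |(-14.1)-11.8| = 49.2 + 25.9 = 75.1

75.1


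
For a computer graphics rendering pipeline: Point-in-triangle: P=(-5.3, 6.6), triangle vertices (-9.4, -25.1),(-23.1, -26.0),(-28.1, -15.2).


Cross products: AB x AP = -430.6, BC x BP = -355.24, CA x CP = 633.38
All same sign? no

No, outside


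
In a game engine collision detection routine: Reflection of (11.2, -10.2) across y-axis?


Reflection over y-axis: (x,y) -> (-x,y)
(11.2, -10.2) -> (-11.2, -10.2)

(-11.2, -10.2)


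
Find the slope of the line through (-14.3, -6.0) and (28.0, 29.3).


slope = (y2-y1)/(x2-x1) = (29.3-(-6))/(28-(-14.3)) = 35.3/42.3 = 0.8345

0.8345


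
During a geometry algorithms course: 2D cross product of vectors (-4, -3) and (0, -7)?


u x v = u_x*v_y - u_y*v_x = (-4)*(-7) - (-3)*0
= 28 - 0 = 28

28


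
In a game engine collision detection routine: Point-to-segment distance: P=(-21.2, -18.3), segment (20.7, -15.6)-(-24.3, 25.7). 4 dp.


Project P onto AB: t = 0.4755 (clamped to [0,1])
Closest point on segment: (-0.6981, 4.0387)
Distance: 30.3207

30.3207


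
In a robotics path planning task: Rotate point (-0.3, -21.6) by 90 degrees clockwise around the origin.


90° CW: (x,y) -> (y, -x)
(-0.3,-21.6) -> (-21.6, 0.3)

(-21.6, 0.3)


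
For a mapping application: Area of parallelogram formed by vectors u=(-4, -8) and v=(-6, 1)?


|u x v| = |(-4)*1 - (-8)*(-6)|
= |(-4) - 48| = 52

52


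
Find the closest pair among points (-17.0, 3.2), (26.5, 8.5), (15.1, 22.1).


d(P0,P1) = 43.8217, d(P0,P2) = 37.2508, d(P1,P2) = 17.746
Closest: P1 and P2

Closest pair: (26.5, 8.5) and (15.1, 22.1), distance = 17.746


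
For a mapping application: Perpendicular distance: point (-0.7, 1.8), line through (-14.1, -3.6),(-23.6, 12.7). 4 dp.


|cross product| = 269.72
|line direction| = sqrt(355.94) = 18.8664
Distance = 269.72/sqrt(355.94) = 14.2963

14.2963


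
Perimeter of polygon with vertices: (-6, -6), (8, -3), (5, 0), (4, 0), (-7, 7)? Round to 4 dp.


Sides: (-6, -6)->(8, -3): sqrt(205) = 14.317821, (8, -3)->(5, 0): sqrt(18) = 4.242641, (5, 0)->(4, 0): sqrt(1) = 1, (4, 0)->(-7, 7): sqrt(170) = 13.038405, (-7, 7)->(-6, -6): sqrt(170) = 13.038405
Sum = 45.637272
Perimeter = 45.6373

45.6373


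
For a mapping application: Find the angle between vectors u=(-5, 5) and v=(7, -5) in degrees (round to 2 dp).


u.v = -60, |u| = sqrt(50) = 7.0711, |v| = sqrt(74) = 8.6023
cos(theta) = u.v/(|u||v|) = -60/sqrt(3700) = -0.986394
theta = acos(-0.986394) = 170.54 degrees

170.54 degrees


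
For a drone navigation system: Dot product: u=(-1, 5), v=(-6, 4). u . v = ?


u . v = u_x*v_x + u_y*v_y = (-1)*(-6) + 5*4
= 6 + 20 = 26

26


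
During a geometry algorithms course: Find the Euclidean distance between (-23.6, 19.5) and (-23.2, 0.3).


dx=0.4, dy=-19.2
d^2 = 0.4^2 + (-19.2)^2 = 368.8
d = sqrt(368.8) = 19.2042

19.2042


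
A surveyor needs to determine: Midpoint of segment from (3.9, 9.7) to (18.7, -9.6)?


M = ((3.9+18.7)/2, (9.7+(-9.6))/2)
= (11.3, 0.05)

(11.3, 0.05)


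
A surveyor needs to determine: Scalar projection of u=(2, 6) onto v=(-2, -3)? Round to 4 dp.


u.v = -22, |v| = sqrt(13) = 3.6056
Scalar projection = u.v / |v| = -22 / sqrt(13) = -6.1017

-6.1017


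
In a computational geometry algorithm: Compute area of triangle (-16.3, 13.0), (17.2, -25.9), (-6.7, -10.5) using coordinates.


Area = |x_A(y_B-y_C) + x_B(y_C-y_A) + x_C(y_A-y_B)|/2
= |251.02 + (-404.2) + (-260.63)|/2
= 413.81/2 = 206.905

206.905


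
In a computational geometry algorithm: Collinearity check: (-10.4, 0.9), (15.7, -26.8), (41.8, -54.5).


Cross product: (15.7-(-10.4))*((-54.5)-0.9) - ((-26.8)-0.9)*(41.8-(-10.4))
= 0

Yes, collinear


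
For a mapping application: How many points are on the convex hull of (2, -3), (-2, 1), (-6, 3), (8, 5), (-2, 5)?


Convex hull vertices (CCW): (-6, 3), (2, -3), (8, 5), (-2, 5)
Count = 4

4


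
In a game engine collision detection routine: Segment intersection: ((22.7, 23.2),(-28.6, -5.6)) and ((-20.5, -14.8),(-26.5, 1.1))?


Cross products: d1=-914.88, d2=73.59, d3=705.24, d4=-283.23
d1*d2 < 0 and d3*d4 < 0? yes

Yes, they intersect


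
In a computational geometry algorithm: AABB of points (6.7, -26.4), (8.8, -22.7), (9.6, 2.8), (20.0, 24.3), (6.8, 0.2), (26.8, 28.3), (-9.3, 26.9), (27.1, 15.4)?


x range: [-9.3, 27.1]
y range: [-26.4, 28.3]
Bounding box: (-9.3,-26.4) to (27.1,28.3)

(-9.3,-26.4) to (27.1,28.3)


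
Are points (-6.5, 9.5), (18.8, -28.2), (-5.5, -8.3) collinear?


Cross product: (18.8-(-6.5))*((-8.3)-9.5) - ((-28.2)-9.5)*((-5.5)-(-6.5))
= -412.64

No, not collinear


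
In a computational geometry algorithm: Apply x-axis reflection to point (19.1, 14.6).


Reflection over x-axis: (x,y) -> (x,-y)
(19.1, 14.6) -> (19.1, -14.6)

(19.1, -14.6)


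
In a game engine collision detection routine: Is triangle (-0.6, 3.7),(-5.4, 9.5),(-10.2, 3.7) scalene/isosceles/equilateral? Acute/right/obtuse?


Side lengths squared: AB^2=56.68, BC^2=56.68, CA^2=92.16
Sorted: [56.68, 56.68, 92.16]
By sides: Isosceles, By angles: Acute

Isosceles, Acute


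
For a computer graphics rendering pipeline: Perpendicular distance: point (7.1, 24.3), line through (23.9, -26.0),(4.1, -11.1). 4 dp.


|cross product| = 745.62
|line direction| = sqrt(614.05) = 24.78
Distance = 745.62/sqrt(614.05) = 30.0895

30.0895


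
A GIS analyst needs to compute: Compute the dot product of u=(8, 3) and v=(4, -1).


u . v = u_x*v_x + u_y*v_y = 8*4 + 3*(-1)
= 32 + (-3) = 29

29


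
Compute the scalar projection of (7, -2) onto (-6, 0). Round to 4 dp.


u.v = -42, |v| = sqrt(36) = 6
Scalar projection = u.v / |v| = -42 / sqrt(36) = -7

-7


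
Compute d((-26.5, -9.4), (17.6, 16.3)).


dx=44.1, dy=25.7
d^2 = 44.1^2 + 25.7^2 = 2605.3
d = sqrt(2605.3) = 51.0421

51.0421


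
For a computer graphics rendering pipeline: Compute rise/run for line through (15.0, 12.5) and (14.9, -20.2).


slope = (y2-y1)/(x2-x1) = ((-20.2)-12.5)/(14.9-15) = (-32.7)/(-0.1) = 327

327


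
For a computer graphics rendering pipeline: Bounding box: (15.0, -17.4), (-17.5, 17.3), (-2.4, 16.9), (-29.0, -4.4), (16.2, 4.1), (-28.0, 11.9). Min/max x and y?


x range: [-29, 16.2]
y range: [-17.4, 17.3]
Bounding box: (-29,-17.4) to (16.2,17.3)

(-29,-17.4) to (16.2,17.3)


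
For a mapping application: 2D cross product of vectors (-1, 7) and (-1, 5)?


u x v = u_x*v_y - u_y*v_x = (-1)*5 - 7*(-1)
= (-5) - (-7) = 2

2


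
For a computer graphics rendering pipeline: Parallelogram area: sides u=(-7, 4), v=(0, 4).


|u x v| = |(-7)*4 - 4*0|
= |(-28) - 0| = 28

28


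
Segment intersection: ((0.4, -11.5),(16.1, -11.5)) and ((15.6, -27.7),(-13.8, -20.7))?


Cross products: d1=-369.88, d2=-479.78, d3=-254.34, d4=-144.44
d1*d2 < 0 and d3*d4 < 0? no

No, they don't intersect


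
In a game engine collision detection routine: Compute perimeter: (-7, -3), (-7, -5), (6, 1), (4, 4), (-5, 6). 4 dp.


Sides: (-7, -3)->(-7, -5): sqrt(4) = 2, (-7, -5)->(6, 1): sqrt(205) = 14.317821, (6, 1)->(4, 4): sqrt(13) = 3.605551, (4, 4)->(-5, 6): sqrt(85) = 9.219544, (-5, 6)->(-7, -3): sqrt(85) = 9.219544
Sum = 38.36246
Perimeter = 38.3625

38.3625


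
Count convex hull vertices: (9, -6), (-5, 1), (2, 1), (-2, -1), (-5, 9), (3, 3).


Convex hull vertices (CCW): (-5, 1), (-2, -1), (9, -6), (3, 3), (-5, 9)
Count = 5

5


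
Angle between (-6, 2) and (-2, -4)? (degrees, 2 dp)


u.v = 4, |u| = sqrt(40) = 6.3246, |v| = sqrt(20) = 4.4721
cos(theta) = u.v/(|u||v|) = 4/sqrt(800) = 0.141421
theta = acos(0.141421) = 81.87 degrees

81.87 degrees


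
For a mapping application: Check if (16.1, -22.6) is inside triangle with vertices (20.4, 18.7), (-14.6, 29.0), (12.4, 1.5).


Cross products: AB x AP = 1489.79, BC x BP = -548.95, CA x CP = -256.44
All same sign? no

No, outside


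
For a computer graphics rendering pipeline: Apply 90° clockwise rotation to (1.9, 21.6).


90° CW: (x,y) -> (y, -x)
(1.9,21.6) -> (21.6, -1.9)

(21.6, -1.9)


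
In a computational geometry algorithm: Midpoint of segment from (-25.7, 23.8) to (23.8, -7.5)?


M = (((-25.7)+23.8)/2, (23.8+(-7.5))/2)
= (-0.95, 8.15)

(-0.95, 8.15)


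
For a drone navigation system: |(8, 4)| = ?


|u| = sqrt(8^2 + 4^2) = sqrt(80) = 8.9443

8.9443


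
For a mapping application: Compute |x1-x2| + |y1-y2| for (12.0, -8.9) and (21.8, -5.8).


|12-21.8| + |(-8.9)-(-5.8)| = 9.8 + 3.1 = 12.9

12.9


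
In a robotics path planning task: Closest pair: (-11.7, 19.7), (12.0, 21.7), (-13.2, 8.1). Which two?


d(P0,P1) = 23.7842, d(P0,P2) = 11.6966, d(P1,P2) = 28.6356
Closest: P0 and P2

Closest pair: (-11.7, 19.7) and (-13.2, 8.1), distance = 11.6966


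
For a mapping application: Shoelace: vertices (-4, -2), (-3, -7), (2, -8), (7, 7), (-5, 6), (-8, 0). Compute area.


Shoelace sum: ((-4)*(-7) - (-3)*(-2)) + ((-3)*(-8) - 2*(-7)) + (2*7 - 7*(-8)) + (7*6 - (-5)*7) + ((-5)*0 - (-8)*6) + ((-8)*(-2) - (-4)*0)
= 271
Area = |271|/2 = 135.5

135.5


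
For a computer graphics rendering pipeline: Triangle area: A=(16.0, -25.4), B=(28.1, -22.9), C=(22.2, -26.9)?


Area = |x_A(y_B-y_C) + x_B(y_C-y_A) + x_C(y_A-y_B)|/2
= |64 + (-42.15) + (-55.5)|/2
= 33.65/2 = 16.825

16.825


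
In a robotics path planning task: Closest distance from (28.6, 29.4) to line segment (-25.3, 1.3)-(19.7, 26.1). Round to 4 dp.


Project P onto AB: t = 1 (clamped to [0,1])
Closest point on segment: (19.7, 26.1)
Distance: 9.4921

9.4921


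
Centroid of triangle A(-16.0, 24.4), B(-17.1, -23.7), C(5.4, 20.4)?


Centroid = ((x_A+x_B+x_C)/3, (y_A+y_B+y_C)/3)
= (((-16)+(-17.1)+5.4)/3, (24.4+(-23.7)+20.4)/3)
= (-9.2333, 7.0333)

(-9.2333, 7.0333)


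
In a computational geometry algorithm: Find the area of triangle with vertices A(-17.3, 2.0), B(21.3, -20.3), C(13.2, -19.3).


Area = |x_A(y_B-y_C) + x_B(y_C-y_A) + x_C(y_A-y_B)|/2
= |17.3 + (-453.69) + 294.36|/2
= 142.03/2 = 71.015

71.015


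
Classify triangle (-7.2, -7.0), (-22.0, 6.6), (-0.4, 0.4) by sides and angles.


Side lengths squared: AB^2=404, BC^2=505, CA^2=101
Sorted: [101, 404, 505]
By sides: Scalene, By angles: Right

Scalene, Right


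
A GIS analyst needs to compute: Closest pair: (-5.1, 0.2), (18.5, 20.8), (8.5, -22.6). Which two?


d(P0,P1) = 31.326, d(P0,P2) = 26.5481, d(P1,P2) = 44.5372
Closest: P0 and P2

Closest pair: (-5.1, 0.2) and (8.5, -22.6), distance = 26.5481


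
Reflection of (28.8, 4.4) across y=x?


Reflection over y=x: (x,y) -> (y,x)
(28.8, 4.4) -> (4.4, 28.8)

(4.4, 28.8)


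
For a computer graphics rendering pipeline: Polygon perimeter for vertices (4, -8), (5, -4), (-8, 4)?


Sides: (4, -8)->(5, -4): sqrt(17) = 4.123106, (5, -4)->(-8, 4): sqrt(233) = 15.264338, (-8, 4)->(4, -8): sqrt(288) = 16.970563
Sum = 36.358007
Perimeter = 36.358

36.358


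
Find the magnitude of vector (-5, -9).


|u| = sqrt((-5)^2 + (-9)^2) = sqrt(106) = 10.2956

10.2956


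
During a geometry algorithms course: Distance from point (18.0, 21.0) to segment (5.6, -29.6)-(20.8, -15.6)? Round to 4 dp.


Project P onto AB: t = 1 (clamped to [0,1])
Closest point on segment: (20.8, -15.6)
Distance: 36.7069

36.7069


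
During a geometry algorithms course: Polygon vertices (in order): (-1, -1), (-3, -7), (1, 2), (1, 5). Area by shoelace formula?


Shoelace sum: ((-1)*(-7) - (-3)*(-1)) + ((-3)*2 - 1*(-7)) + (1*5 - 1*2) + (1*(-1) - (-1)*5)
= 12
Area = |12|/2 = 6

6


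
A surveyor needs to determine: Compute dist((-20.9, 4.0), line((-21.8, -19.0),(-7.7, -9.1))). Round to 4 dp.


|cross product| = 315.39
|line direction| = sqrt(296.82) = 17.2285
Distance = 315.39/sqrt(296.82) = 18.3063

18.3063


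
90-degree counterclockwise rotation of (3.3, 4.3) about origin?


90° CCW: (x,y) -> (-y, x)
(3.3,4.3) -> (-4.3, 3.3)

(-4.3, 3.3)


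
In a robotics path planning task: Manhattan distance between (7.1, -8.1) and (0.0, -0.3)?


|7.1-0| + |(-8.1)-(-0.3)| = 7.1 + 7.8 = 14.9

14.9


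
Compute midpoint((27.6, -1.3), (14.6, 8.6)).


M = ((27.6+14.6)/2, ((-1.3)+8.6)/2)
= (21.1, 3.65)

(21.1, 3.65)


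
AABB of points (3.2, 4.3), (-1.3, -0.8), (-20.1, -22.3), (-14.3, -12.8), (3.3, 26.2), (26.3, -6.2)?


x range: [-20.1, 26.3]
y range: [-22.3, 26.2]
Bounding box: (-20.1,-22.3) to (26.3,26.2)

(-20.1,-22.3) to (26.3,26.2)


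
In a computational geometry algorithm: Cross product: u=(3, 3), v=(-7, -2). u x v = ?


u x v = u_x*v_y - u_y*v_x = 3*(-2) - 3*(-7)
= (-6) - (-21) = 15

15


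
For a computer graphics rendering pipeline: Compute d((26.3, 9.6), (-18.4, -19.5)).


dx=-44.7, dy=-29.1
d^2 = (-44.7)^2 + (-29.1)^2 = 2844.9
d = sqrt(2844.9) = 53.3376

53.3376


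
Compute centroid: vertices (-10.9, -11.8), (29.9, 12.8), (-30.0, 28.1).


Centroid = ((x_A+x_B+x_C)/3, (y_A+y_B+y_C)/3)
= (((-10.9)+29.9+(-30))/3, ((-11.8)+12.8+28.1)/3)
= (-3.6667, 9.7)

(-3.6667, 9.7)


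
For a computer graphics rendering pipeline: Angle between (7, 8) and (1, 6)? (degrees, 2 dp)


u.v = 55, |u| = sqrt(113) = 10.6301, |v| = sqrt(37) = 6.0828
cos(theta) = u.v/(|u||v|) = 55/sqrt(4181) = 0.850595
theta = acos(0.850595) = 31.72 degrees

31.72 degrees


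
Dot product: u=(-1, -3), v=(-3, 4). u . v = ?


u . v = u_x*v_x + u_y*v_y = (-1)*(-3) + (-3)*4
= 3 + (-12) = -9

-9


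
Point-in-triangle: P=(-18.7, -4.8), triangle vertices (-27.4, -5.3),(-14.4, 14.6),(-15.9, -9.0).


Cross products: AB x AP = -166.63, BC x BP = -72.38, CA x CP = -37.94
All same sign? yes

Yes, inside


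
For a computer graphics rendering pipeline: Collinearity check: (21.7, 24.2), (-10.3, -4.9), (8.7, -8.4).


Cross product: ((-10.3)-21.7)*((-8.4)-24.2) - ((-4.9)-24.2)*(8.7-21.7)
= 664.9

No, not collinear


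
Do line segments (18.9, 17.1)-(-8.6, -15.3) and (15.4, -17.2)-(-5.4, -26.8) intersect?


Cross products: d1=-679.84, d2=-269.92, d3=829.85, d4=419.93
d1*d2 < 0 and d3*d4 < 0? no

No, they don't intersect


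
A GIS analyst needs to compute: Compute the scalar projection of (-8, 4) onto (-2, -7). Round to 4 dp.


u.v = -12, |v| = sqrt(53) = 7.2801
Scalar projection = u.v / |v| = -12 / sqrt(53) = -1.6483

-1.6483


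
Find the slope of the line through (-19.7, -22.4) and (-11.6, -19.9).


slope = (y2-y1)/(x2-x1) = ((-19.9)-(-22.4))/((-11.6)-(-19.7)) = 2.5/8.1 = 0.3086

0.3086


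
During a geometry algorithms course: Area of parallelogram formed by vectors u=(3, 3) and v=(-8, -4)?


|u x v| = |3*(-4) - 3*(-8)|
= |(-12) - (-24)| = 12

12


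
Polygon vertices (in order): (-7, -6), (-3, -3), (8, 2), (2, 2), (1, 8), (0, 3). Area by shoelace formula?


Shoelace sum: ((-7)*(-3) - (-3)*(-6)) + ((-3)*2 - 8*(-3)) + (8*2 - 2*2) + (2*8 - 1*2) + (1*3 - 0*8) + (0*(-6) - (-7)*3)
= 71
Area = |71|/2 = 35.5

35.5


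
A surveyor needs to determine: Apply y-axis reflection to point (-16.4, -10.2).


Reflection over y-axis: (x,y) -> (-x,y)
(-16.4, -10.2) -> (16.4, -10.2)

(16.4, -10.2)


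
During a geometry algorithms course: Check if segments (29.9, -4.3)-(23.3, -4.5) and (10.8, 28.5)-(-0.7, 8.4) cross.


Cross products: d1=761.11, d2=630.75, d3=-220.3, d4=-89.94
d1*d2 < 0 and d3*d4 < 0? no

No, they don't intersect


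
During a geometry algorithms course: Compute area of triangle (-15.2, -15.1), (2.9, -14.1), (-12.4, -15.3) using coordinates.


Area = |x_A(y_B-y_C) + x_B(y_C-y_A) + x_C(y_A-y_B)|/2
= |(-18.24) + (-0.58) + 12.4|/2
= 6.42/2 = 3.21

3.21


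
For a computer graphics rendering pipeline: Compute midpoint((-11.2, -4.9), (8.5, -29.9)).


M = (((-11.2)+8.5)/2, ((-4.9)+(-29.9))/2)
= (-1.35, -17.4)

(-1.35, -17.4)


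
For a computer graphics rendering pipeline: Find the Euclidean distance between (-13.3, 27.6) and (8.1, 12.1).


dx=21.4, dy=-15.5
d^2 = 21.4^2 + (-15.5)^2 = 698.21
d = sqrt(698.21) = 26.4237

26.4237


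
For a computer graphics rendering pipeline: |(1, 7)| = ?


|u| = sqrt(1^2 + 7^2) = sqrt(50) = 7.0711

7.0711


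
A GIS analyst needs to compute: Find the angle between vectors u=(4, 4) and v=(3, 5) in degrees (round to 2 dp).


u.v = 32, |u| = sqrt(32) = 5.6569, |v| = sqrt(34) = 5.831
cos(theta) = u.v/(|u||v|) = 32/sqrt(1088) = 0.970143
theta = acos(0.970143) = 14.04 degrees

14.04 degrees


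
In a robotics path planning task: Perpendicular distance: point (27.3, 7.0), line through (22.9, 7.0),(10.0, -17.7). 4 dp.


|cross product| = 108.68
|line direction| = sqrt(776.5) = 27.8657
Distance = 108.68/sqrt(776.5) = 3.9001

3.9001


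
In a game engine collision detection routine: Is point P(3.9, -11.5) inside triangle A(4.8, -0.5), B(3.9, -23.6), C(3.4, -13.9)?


Cross products: AB x AP = -10.89, BC x BP = -6.05, CA x CP = -3.34
All same sign? yes

Yes, inside


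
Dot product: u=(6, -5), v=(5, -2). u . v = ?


u . v = u_x*v_x + u_y*v_y = 6*5 + (-5)*(-2)
= 30 + 10 = 40

40


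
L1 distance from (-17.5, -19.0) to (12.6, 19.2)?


|(-17.5)-12.6| + |(-19)-19.2| = 30.1 + 38.2 = 68.3

68.3


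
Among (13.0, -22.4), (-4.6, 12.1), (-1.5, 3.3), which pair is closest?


d(P0,P1) = 38.73, d(P0,P2) = 29.5083, d(P1,P2) = 9.3301
Closest: P1 and P2

Closest pair: (-4.6, 12.1) and (-1.5, 3.3), distance = 9.3301


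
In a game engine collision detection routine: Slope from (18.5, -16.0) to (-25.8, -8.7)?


slope = (y2-y1)/(x2-x1) = ((-8.7)-(-16))/((-25.8)-18.5) = 7.3/(-44.3) = -0.1648

-0.1648


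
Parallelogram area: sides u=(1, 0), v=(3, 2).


|u x v| = |1*2 - 0*3|
= |2 - 0| = 2

2


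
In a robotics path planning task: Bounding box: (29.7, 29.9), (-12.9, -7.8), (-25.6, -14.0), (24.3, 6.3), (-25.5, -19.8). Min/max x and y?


x range: [-25.6, 29.7]
y range: [-19.8, 29.9]
Bounding box: (-25.6,-19.8) to (29.7,29.9)

(-25.6,-19.8) to (29.7,29.9)


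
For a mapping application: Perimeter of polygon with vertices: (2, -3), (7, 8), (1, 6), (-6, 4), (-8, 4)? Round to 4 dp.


Sides: (2, -3)->(7, 8): sqrt(146) = 12.083046, (7, 8)->(1, 6): sqrt(40) = 6.324555, (1, 6)->(-6, 4): sqrt(53) = 7.28011, (-6, 4)->(-8, 4): sqrt(4) = 2, (-8, 4)->(2, -3): sqrt(149) = 12.206556
Sum = 39.894267
Perimeter = 39.8943

39.8943


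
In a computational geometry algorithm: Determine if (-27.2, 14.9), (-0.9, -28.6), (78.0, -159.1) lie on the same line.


Cross product: ((-0.9)-(-27.2))*((-159.1)-14.9) - ((-28.6)-14.9)*(78-(-27.2))
= 0

Yes, collinear


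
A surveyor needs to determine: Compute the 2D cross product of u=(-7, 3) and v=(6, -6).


u x v = u_x*v_y - u_y*v_x = (-7)*(-6) - 3*6
= 42 - 18 = 24

24


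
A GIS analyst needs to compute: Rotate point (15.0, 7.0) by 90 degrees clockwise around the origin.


90° CW: (x,y) -> (y, -x)
(15,7) -> (7, -15)

(7, -15)


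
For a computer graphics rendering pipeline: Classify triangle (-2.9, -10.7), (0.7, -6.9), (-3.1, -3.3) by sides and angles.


Side lengths squared: AB^2=27.4, BC^2=27.4, CA^2=54.8
Sorted: [27.4, 27.4, 54.8]
By sides: Isosceles, By angles: Right

Isosceles, Right


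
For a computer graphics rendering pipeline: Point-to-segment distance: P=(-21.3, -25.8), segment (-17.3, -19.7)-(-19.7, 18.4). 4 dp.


Project P onto AB: t = 0 (clamped to [0,1])
Closest point on segment: (-17.3, -19.7)
Distance: 7.2945

7.2945


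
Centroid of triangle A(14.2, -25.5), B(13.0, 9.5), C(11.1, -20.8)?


Centroid = ((x_A+x_B+x_C)/3, (y_A+y_B+y_C)/3)
= ((14.2+13+11.1)/3, ((-25.5)+9.5+(-20.8))/3)
= (12.7667, -12.2667)

(12.7667, -12.2667)


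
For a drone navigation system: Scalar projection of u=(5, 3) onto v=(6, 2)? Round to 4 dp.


u.v = 36, |v| = sqrt(40) = 6.3246
Scalar projection = u.v / |v| = 36 / sqrt(40) = 5.6921

5.6921


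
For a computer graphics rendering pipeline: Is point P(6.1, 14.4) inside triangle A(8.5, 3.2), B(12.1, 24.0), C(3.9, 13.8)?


Cross products: AB x AP = 90.24, BC x BP = 17.52, CA x CP = 26.08
All same sign? yes

Yes, inside


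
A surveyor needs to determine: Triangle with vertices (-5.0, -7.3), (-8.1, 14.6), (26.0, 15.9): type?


Side lengths squared: AB^2=489.22, BC^2=1164.5, CA^2=1499.24
Sorted: [489.22, 1164.5, 1499.24]
By sides: Scalene, By angles: Acute

Scalene, Acute


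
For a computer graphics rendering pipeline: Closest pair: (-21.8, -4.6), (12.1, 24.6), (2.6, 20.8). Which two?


d(P0,P1) = 44.742, d(P0,P2) = 35.221, d(P1,P2) = 10.2318
Closest: P1 and P2

Closest pair: (12.1, 24.6) and (2.6, 20.8), distance = 10.2318


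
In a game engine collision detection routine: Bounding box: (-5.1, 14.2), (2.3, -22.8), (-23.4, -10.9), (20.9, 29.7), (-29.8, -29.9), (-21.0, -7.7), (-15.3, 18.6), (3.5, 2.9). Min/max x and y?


x range: [-29.8, 20.9]
y range: [-29.9, 29.7]
Bounding box: (-29.8,-29.9) to (20.9,29.7)

(-29.8,-29.9) to (20.9,29.7)


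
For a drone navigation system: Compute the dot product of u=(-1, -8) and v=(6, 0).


u . v = u_x*v_x + u_y*v_y = (-1)*6 + (-8)*0
= (-6) + 0 = -6

-6


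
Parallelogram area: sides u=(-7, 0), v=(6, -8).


|u x v| = |(-7)*(-8) - 0*6|
= |56 - 0| = 56

56


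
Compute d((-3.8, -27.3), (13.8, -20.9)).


dx=17.6, dy=6.4
d^2 = 17.6^2 + 6.4^2 = 350.72
d = sqrt(350.72) = 18.7275

18.7275


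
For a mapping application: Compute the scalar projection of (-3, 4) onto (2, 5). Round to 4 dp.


u.v = 14, |v| = sqrt(29) = 5.3852
Scalar projection = u.v / |v| = 14 / sqrt(29) = 2.5997

2.5997


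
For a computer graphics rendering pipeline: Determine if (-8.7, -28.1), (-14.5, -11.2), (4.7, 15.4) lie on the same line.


Cross product: ((-14.5)-(-8.7))*(15.4-(-28.1)) - ((-11.2)-(-28.1))*(4.7-(-8.7))
= -478.76

No, not collinear


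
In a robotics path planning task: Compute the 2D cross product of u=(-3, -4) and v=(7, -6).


u x v = u_x*v_y - u_y*v_x = (-3)*(-6) - (-4)*7
= 18 - (-28) = 46

46


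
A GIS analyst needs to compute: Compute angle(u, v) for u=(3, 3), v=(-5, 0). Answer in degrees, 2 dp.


u.v = -15, |u| = sqrt(18) = 4.2426, |v| = sqrt(25) = 5
cos(theta) = u.v/(|u||v|) = -15/sqrt(450) = -0.707107
theta = acos(-0.707107) = 135 degrees

135 degrees


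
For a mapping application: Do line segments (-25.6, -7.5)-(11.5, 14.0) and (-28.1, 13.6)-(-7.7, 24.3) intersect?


Cross products: d1=-457.19, d2=-415.56, d3=836.56, d4=794.93
d1*d2 < 0 and d3*d4 < 0? no

No, they don't intersect


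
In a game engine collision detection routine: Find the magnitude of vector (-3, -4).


|u| = sqrt((-3)^2 + (-4)^2) = sqrt(25) = 5

5


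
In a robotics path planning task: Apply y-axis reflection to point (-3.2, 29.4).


Reflection over y-axis: (x,y) -> (-x,y)
(-3.2, 29.4) -> (3.2, 29.4)

(3.2, 29.4)


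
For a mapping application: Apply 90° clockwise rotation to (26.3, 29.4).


90° CW: (x,y) -> (y, -x)
(26.3,29.4) -> (29.4, -26.3)

(29.4, -26.3)


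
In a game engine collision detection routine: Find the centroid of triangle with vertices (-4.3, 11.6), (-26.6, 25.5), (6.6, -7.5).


Centroid = ((x_A+x_B+x_C)/3, (y_A+y_B+y_C)/3)
= (((-4.3)+(-26.6)+6.6)/3, (11.6+25.5+(-7.5))/3)
= (-8.1, 9.8667)

(-8.1, 9.8667)
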